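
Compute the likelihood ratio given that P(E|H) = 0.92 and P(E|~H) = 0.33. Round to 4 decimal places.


LR = P(E|H) / P(E|~H)
= 0.92 / 0.33 = 2.7879

2.7879


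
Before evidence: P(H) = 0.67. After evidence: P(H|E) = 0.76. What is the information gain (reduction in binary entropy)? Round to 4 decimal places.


Prior entropy = 0.9149
Posterior entropy = 0.795
Information gain = 0.9149 - 0.795 = 0.1199

0.1199


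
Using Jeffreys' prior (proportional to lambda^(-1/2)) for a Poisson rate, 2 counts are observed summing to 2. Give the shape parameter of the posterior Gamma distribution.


Conjugate update: Gamma(prior_shape + S, prior_rate + n).
Prior shape = 0.5, prior rate = 0.
Posterior shape = 0.5 + S = 0.5 + 2 = 2.5

2.5


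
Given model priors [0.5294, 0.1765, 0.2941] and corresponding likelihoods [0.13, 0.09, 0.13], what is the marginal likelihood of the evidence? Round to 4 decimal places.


P(E) = sum_i P(M_i) P(E|M_i)
= 0.0688 + 0.0159 + 0.0382
= 0.1229

0.1229


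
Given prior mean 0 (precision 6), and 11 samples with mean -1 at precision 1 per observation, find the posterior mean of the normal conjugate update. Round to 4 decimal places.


The posterior mean is a precision-weighted average of prior and data.
Post. prec. = 6 + 11 = 17
Post. mean = (0 + -11)/17 = -11/17 = -0.6471

-0.6471


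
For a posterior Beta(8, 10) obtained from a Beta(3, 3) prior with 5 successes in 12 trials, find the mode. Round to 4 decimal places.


Mode = (alpha - 1) / (alpha + beta - 2)
= 7 / 16
= 0.4375

0.4375


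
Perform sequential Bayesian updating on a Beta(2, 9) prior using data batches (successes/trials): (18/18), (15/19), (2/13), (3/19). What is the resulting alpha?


Accumulate successes: 38
Posterior alpha = prior alpha + sum of successes
= 2 + 38 = 40

40


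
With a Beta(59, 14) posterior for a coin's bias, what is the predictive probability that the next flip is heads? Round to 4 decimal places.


The predictive probability equals the posterior mean.
P(next = heads) = alpha / (alpha + beta)
= 59 / 73 = 0.8082

0.8082


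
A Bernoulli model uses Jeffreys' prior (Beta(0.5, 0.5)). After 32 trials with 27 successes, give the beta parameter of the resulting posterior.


Posterior = Beta(prior_alpha + successes, prior_beta + failures)
= Beta(0.5 + 27, 0.5 + 5)
Posterior beta = 0.5 + (n - k) = 0.5 + 5 = 5.5

5.5


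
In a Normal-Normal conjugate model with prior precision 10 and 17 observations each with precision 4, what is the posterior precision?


Posterior precision = prior precision + n * observation precision
= 10 + 17 * 4
= 10 + 68 = 78

78


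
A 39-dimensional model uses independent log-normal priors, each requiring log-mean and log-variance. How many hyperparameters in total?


Per parameter: 2 (log-mean and log-variance).
Total = 39 * 2 = 78

78


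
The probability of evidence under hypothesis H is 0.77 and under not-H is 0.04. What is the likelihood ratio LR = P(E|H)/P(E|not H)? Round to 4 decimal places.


LR = 0.77 / 0.04
= 19.25

19.25


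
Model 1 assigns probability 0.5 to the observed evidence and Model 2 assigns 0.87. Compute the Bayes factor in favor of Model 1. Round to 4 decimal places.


BF = P(data|M1) / P(data|M2)
= 0.5 / 0.87 = 0.5747

0.5747


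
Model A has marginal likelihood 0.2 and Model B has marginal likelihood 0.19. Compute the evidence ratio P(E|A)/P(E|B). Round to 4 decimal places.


Evidence ratio = P(E|A) / P(E|B)
= 0.2 / 0.19
= 1.0526

1.0526


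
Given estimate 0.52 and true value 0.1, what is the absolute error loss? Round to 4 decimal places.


Absolute error = |estimate - true|
= |0.42| = 0.42

0.42


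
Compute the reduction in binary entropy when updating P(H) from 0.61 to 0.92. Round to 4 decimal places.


H_before = -p*log2(p) - (1-p)*log2(1-p) for p=0.61: 0.9648
H_after for p=0.92: 0.4022
Reduction = 0.9648 - 0.4022 = 0.5626

0.5626


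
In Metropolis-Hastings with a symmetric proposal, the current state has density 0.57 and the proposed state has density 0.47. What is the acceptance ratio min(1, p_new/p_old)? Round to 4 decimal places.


Ratio = p_new / p_old = 0.47 / 0.57 = 0.8246
Acceptance = min(1, 0.8246) = 0.8246

0.8246


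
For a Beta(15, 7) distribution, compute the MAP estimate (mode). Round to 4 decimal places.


MAP = mode = (a-1)/(a+b-2)
= (15-1)/(15+7-2)
= 14/20 = 0.7

0.7


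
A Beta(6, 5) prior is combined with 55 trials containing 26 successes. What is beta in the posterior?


In conjugate updating:
beta_posterior = beta_prior + (n - k)
= 5 + (55 - 26)
= 5 + 29 = 34

34


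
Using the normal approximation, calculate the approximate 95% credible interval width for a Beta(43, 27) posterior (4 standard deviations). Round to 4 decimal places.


Var(Beta) = 43*27/(70^2 * 71) = 0.0033
SD = 0.0578
Width ~ 4*SD = 0.2311

0.2311


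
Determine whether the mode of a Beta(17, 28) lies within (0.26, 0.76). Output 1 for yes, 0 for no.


First find the mode: (a-1)/(a+b-2) = 0.3721
Is 0.3721 in (0.26, 0.76)? 1

1


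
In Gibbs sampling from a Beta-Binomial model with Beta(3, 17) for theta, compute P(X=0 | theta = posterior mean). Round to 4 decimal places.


Posterior mean = alpha/(alpha+beta) = 3/20 = 0.15
P(X=0|theta=mean) = 1 - theta = 0.85

0.85


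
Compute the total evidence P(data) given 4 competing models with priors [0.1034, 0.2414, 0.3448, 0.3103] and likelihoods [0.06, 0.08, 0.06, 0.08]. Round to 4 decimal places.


Marginal likelihood = sum P(model_i) * P(data|model_i)
Model 1: 0.1034 * 0.06 = 0.0062
Model 2: 0.2414 * 0.08 = 0.0193
Model 3: 0.3448 * 0.06 = 0.0207
Model 4: 0.3103 * 0.08 = 0.0248
Total = 0.071

0.071


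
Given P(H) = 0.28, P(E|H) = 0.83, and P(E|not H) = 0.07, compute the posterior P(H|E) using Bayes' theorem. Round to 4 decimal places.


By Bayes' theorem: P(H|E) = P(E|H)*P(H) / P(E)
P(E) = P(E|H)*P(H) + P(E|not H)*P(not H)
P(E) = 0.83*0.28 + 0.07*0.72 = 0.2828
P(H|E) = 0.83*0.28 / 0.2828 = 0.8218

0.8218


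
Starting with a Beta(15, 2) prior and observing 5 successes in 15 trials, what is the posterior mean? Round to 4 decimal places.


Posterior parameters: alpha = 15 + 5 = 20
beta = 2 + 10 = 12
Posterior mean = alpha / (alpha + beta) = 20 / 32
= 0.625

0.625


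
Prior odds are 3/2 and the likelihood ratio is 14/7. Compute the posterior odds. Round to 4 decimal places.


Posterior odds = prior odds * likelihood ratio
= (3/2) * (14/7)
= 42 / 14
= 3.0

3.0


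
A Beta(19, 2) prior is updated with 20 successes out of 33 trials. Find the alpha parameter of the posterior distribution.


In the Beta-Binomial conjugate update:
alpha_post = alpha_prior + successes
= 19 + 20
= 39

39


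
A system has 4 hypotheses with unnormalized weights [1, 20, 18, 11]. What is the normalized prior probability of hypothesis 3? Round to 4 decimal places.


The normalized prior is the weight divided by the total.
Total weight = 50
P(H3) = 18 / 50 = 0.36

0.36


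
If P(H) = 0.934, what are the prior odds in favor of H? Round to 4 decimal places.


Prior odds = P(H) / (1 - P(H))
= 0.934 / 0.066
= 14.1515

14.1515


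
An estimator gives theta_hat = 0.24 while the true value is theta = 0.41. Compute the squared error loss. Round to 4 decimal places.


The squared error loss is (theta_hat - theta)^2
= (0.24 - 0.41)^2
= (-0.17)^2 = 0.0289

0.0289


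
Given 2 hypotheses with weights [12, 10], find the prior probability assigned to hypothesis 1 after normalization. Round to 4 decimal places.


To normalize, divide each weight by the sum of all weights.
Sum = 22
Prior(H1) = 12/22 = 0.5455

0.5455


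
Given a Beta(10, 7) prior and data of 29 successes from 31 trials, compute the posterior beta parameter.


Number of failures = 31 - 29 = 2
Posterior beta = 7 + 2 = 9

9


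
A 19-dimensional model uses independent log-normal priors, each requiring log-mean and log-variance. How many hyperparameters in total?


Per parameter: 2 (log-mean and log-variance).
Total = 19 * 2 = 38

38


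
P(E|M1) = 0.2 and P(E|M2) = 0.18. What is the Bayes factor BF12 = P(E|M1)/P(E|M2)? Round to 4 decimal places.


Bayes factor BF12 = P(E|M1) / P(E|M2)
= 0.2 / 0.18
= 1.1111

1.1111


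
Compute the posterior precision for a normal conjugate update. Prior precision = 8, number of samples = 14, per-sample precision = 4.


tau_post = tau_0 + n * tau
= 8 + 14 * 4 = 64

64


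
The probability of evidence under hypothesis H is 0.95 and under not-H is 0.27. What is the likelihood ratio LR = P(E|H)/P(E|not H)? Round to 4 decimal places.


LR = 0.95 / 0.27
= 3.5185

3.5185


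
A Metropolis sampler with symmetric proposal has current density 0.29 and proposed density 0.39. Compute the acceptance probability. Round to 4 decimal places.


For symmetric proposals, acceptance = min(1, pi(x*)/pi(x))
= min(1, 0.39/0.29)
= min(1, 1.3448) = 1.0

1.0


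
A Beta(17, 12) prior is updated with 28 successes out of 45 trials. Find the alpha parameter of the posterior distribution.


In the Beta-Binomial conjugate update:
alpha_post = alpha_prior + successes
= 17 + 28
= 45

45


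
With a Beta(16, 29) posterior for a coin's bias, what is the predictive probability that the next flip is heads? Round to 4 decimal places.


The predictive probability equals the posterior mean.
P(next = heads) = alpha / (alpha + beta)
= 16 / 45 = 0.3556

0.3556


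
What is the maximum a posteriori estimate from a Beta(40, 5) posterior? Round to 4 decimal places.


The MAP estimate equals the mode of the distribution.
Mode of Beta(a,b) = (a-1)/(a+b-2)
= 39/43
= 0.907

0.907


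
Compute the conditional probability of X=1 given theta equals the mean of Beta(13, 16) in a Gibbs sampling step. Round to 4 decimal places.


Mean of Beta(13, 16) = 0.4483
P(X=1 | theta=0.4483) = 0.4483

0.4483


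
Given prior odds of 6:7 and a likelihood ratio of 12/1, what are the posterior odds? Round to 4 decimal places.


Posterior odds = prior odds * LR
Prior odds = 6/7 = 0.8571
LR = 12/1 = 12.0
Posterior odds = 0.8571 * 12.0 = 10.2857

10.2857


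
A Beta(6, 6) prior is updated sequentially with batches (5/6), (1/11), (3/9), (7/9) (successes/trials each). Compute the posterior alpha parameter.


Sequential conjugate updating is equivalent to a single batch update.
Total successes across all batches = 16
alpha_posterior = alpha_prior + total_successes = 6 + 16
= 22

22


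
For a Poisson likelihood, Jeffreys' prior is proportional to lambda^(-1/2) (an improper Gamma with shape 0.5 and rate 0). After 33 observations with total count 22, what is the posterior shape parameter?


Jeffreys' prior for Poisson is proportional to lambda^(-1/2).
Posterior is Gamma(0.5 + S, 0 + n) = Gamma(0.5 + 22, 33).
Posterior shape = 0.5 + S = 0.5 + 22 = 22.5

22.5


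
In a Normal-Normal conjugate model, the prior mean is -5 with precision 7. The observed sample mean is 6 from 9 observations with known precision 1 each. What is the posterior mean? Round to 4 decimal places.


Posterior precision = tau0 + n*tau = 7 + 9*1 = 16
Posterior mean = (tau0*mu0 + n*tau*xbar) / posterior_precision
= (7*-5 + 9*1*6) / 16
= 19 / 16 = 1.1875

1.1875


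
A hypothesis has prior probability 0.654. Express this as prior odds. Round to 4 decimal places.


Odds = P(H) / P(not H) = 0.654 / 0.346
= 1.8902

1.8902


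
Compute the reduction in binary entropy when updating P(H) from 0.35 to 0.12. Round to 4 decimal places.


H_before = -p*log2(p) - (1-p)*log2(1-p) for p=0.35: 0.9341
H_after for p=0.12: 0.5294
Reduction = 0.9341 - 0.5294 = 0.4047

0.4047


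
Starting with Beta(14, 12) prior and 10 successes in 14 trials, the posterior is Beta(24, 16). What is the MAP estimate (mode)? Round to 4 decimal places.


The mode of Beta(a, b) when a > 1 and b > 1 is (a-1)/(a+b-2)
= (24 - 1) / (24 + 16 - 2)
= 23 / 38
= 0.6053

0.6053


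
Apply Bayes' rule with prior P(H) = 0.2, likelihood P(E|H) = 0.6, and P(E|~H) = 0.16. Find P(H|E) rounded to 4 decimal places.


Step 1: Compute marginal P(E) = P(E|H)P(H) + P(E|~H)P(~H)
= 0.6*0.2 + 0.16*0.8 = 0.248
Step 2: P(H|E) = P(E|H)P(H)/P(E) = 0.12/0.248
= 0.4839

0.4839


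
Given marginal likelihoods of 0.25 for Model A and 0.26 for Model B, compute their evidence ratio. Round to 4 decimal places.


Ratio = ML(A) / ML(B) = 0.25/0.26
= 0.9615

0.9615


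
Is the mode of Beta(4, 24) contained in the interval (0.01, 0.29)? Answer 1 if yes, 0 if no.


Mode = (a-1)/(a+b-2) = 3/26 = 0.1154
Interval: (0.01, 0.29)
Contains mode? 1

1


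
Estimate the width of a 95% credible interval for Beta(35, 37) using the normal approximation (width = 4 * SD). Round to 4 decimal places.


For Beta(a,b): Var = ab/((a+b)^2(a+b+1))
Var = 0.0034, SD = 0.0585
Approximate 95% CI width = 4 * 0.0585 = 0.234

0.234


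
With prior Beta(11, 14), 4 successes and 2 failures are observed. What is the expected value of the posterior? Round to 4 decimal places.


Posterior = Beta(15, 16)
E[theta] = alpha/(alpha+beta)
= 15/31 = 0.4839

0.4839


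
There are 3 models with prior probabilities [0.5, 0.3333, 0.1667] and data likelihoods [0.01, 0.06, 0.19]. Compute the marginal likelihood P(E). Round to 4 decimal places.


P(E) = sum over models of P(M_i) * P(E|M_i)
= 0.5*0.01 + 0.3333*0.06 + 0.1667*0.19
= 0.0567

0.0567


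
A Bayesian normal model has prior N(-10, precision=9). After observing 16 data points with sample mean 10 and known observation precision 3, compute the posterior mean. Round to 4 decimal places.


Posterior mean = (prior_precision * prior_mean + n * data_precision * data_mean) / (prior_precision + n * data_precision)
Numerator = 9*-10 + 16*3*10 = 390
Denominator = 9 + 16*3 = 57
Posterior mean = 6.8421

6.8421


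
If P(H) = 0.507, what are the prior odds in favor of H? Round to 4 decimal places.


Prior odds = P(H) / (1 - P(H))
= 0.507 / 0.493
= 1.0284

1.0284


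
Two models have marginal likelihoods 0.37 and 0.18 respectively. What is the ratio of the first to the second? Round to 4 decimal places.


Evidence ratio = 0.37 / 0.18
= 2.0556

2.0556


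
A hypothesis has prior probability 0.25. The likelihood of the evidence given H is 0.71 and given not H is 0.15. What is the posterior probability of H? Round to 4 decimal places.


Using Bayes' theorem:
P(E) = 0.25 * 0.71 + 0.75 * 0.15
P(E) = 0.29
P(H|E) = (0.25 * 0.71) / 0.29 = 0.6121

0.6121


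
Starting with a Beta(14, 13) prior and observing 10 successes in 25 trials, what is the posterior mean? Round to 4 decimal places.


Posterior parameters: alpha = 14 + 10 = 24
beta = 13 + 15 = 28
Posterior mean = alpha / (alpha + beta) = 24 / 52
= 0.4615

0.4615


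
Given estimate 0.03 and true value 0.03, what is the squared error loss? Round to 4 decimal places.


Squared error = (estimate - true)^2
Difference = 0.0
Loss = 0.0^2 = 0.0

0.0


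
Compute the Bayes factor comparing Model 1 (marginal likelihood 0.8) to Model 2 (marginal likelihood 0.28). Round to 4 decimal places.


BF12 = marginal likelihood of M1 / marginal likelihood of M2
= 0.8/0.28
= 2.8571

2.8571


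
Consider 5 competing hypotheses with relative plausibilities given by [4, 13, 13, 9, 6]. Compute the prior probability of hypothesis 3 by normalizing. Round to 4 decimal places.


Sum of weights = 4 + 13 + 13 + 9 + 6 = 45
Normalized prior for H3 = 13 / 45
= 0.2889

0.2889


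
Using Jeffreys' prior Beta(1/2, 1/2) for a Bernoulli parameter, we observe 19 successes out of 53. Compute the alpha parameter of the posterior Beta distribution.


Conjugate update: Beta(0.5 + k, 0.5 + n - k).
k = 19, n - k = 34
Posterior alpha = 0.5 + k = 0.5 + 19 = 19.5

19.5


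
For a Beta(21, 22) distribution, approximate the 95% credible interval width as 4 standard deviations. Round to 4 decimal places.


Variance of Beta(a,b) = ab / ((a+b)^2 * (a+b+1))
= 21*22 / ((43)^2 * 44)
= 0.0057
SD = sqrt(0.0057) = 0.0754
Width = 4 * SD = 0.3014

0.3014


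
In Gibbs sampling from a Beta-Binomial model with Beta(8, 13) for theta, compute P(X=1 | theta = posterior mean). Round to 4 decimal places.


Posterior mean = alpha/(alpha+beta) = 8/21 = 0.381
P(X=1|theta=mean) = theta = 0.381

0.381


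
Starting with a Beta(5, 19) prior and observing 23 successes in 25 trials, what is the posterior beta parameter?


Posterior beta = prior beta + failures
Failures = 25 - 23 = 2
beta_post = 19 + 2 = 21

21


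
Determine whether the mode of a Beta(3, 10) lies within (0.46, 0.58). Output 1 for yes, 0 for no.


First find the mode: (a-1)/(a+b-2) = 0.1818
Is 0.1818 in (0.46, 0.58)? 0

0


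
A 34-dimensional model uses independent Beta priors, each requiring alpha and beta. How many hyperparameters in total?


Per parameter: 2 (alpha and beta).
Total = 34 * 2 = 68

68


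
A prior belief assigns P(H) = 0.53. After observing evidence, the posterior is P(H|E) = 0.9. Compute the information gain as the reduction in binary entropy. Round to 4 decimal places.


H(prior) = -0.53*log2(0.53) - 0.47*log2(0.47)
= 0.9974
H(post) = -0.9*log2(0.9) - 0.1*log2(0.1)
= 0.469
IG = 0.9974 - 0.469 = 0.5284

0.5284


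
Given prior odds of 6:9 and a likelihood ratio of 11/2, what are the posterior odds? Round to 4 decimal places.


Posterior odds = prior odds * LR
Prior odds = 6/9 = 0.6667
LR = 11/2 = 5.5
Posterior odds = 0.6667 * 5.5 = 3.6667

3.6667


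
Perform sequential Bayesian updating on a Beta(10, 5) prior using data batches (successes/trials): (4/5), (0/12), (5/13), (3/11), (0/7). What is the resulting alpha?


Accumulate successes: 12
Posterior alpha = prior alpha + sum of successes
= 10 + 12 = 22

22


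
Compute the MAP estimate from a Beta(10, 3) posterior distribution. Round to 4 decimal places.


MAP = mode of Beta distribution
= (alpha - 1)/(alpha + beta - 2)
= (10-1)/(10+3-2)
= 9/11 = 0.8182

0.8182


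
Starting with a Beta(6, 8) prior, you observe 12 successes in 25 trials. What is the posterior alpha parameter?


For a Beta-Binomial conjugate model:
Posterior alpha = prior alpha + number of successes
= 6 + 12 = 18

18


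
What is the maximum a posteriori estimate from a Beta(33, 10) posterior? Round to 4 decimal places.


The MAP estimate equals the mode of the distribution.
Mode of Beta(a,b) = (a-1)/(a+b-2)
= 32/41
= 0.7805

0.7805


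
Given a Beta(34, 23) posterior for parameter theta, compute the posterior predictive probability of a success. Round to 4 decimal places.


For a Beta-Bernoulli model, the predictive probability is the mean:
P(success) = 34/(34+23) = 34/57 = 0.5965

0.5965


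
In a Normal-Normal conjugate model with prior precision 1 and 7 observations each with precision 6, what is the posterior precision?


Posterior precision = prior precision + n * observation precision
= 1 + 7 * 6
= 1 + 42 = 43

43


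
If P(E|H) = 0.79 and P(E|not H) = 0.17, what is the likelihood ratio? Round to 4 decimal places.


Likelihood ratio = P(E|H) / P(E|not H)
= 0.79 / 0.17
= 4.6471

4.6471


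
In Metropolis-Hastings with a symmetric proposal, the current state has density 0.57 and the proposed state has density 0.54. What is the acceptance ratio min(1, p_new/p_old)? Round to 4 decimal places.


Ratio = p_new / p_old = 0.54 / 0.57 = 0.9474
Acceptance = min(1, 0.9474) = 0.9474

0.9474


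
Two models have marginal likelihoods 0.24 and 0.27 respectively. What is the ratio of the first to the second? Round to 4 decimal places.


Evidence ratio = 0.24 / 0.27
= 0.8889

0.8889


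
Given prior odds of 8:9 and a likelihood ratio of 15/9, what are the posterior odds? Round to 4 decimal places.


Posterior odds = prior odds * LR
Prior odds = 8/9 = 0.8889
LR = 15/9 = 1.6667
Posterior odds = 0.8889 * 1.6667 = 1.4815

1.4815


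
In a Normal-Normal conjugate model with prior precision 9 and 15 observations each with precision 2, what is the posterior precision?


Posterior precision = prior precision + n * observation precision
= 9 + 15 * 2
= 9 + 30 = 39

39


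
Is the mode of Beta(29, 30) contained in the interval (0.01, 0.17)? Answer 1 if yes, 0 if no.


Mode = (a-1)/(a+b-2) = 28/57 = 0.4912
Interval: (0.01, 0.17)
Contains mode? 0

0


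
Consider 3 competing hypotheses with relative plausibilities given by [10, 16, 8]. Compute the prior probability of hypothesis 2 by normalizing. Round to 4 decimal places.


Sum of weights = 10 + 16 + 8 = 34
Normalized prior for H2 = 16 / 34
= 0.4706

0.4706


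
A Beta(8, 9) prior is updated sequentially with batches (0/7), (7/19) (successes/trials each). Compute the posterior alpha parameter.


Sequential conjugate updating is equivalent to a single batch update.
Total successes across all batches = 7
alpha_posterior = alpha_prior + total_successes = 8 + 7
= 15

15


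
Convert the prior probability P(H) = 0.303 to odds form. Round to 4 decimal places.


P(not H) = 1 - 0.303 = 0.697
Odds = 0.303 / 0.697 = 0.4347

0.4347


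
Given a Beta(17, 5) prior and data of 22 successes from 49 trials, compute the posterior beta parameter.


Number of failures = 49 - 22 = 27
Posterior beta = 5 + 27 = 32

32


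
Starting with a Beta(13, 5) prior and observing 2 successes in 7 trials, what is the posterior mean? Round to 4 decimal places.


Posterior parameters: alpha = 13 + 2 = 15
beta = 5 + 5 = 10
Posterior mean = alpha / (alpha + beta) = 15 / 25
= 0.6

0.6


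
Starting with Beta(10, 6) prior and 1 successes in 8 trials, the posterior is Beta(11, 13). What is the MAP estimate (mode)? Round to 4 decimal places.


The mode of Beta(a, b) when a > 1 and b > 1 is (a-1)/(a+b-2)
= (11 - 1) / (11 + 13 - 2)
= 10 / 22
= 0.4545

0.4545


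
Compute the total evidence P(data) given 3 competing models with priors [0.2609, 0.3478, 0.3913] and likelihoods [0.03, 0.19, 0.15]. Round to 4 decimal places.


Marginal likelihood = sum P(model_i) * P(data|model_i)
Model 1: 0.2609 * 0.03 = 0.0078
Model 2: 0.3478 * 0.19 = 0.0661
Model 3: 0.3913 * 0.15 = 0.0587
Total = 0.1326

0.1326


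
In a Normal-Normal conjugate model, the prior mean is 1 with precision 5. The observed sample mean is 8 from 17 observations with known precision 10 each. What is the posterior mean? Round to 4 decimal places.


Posterior precision = tau0 + n*tau = 5 + 17*10 = 175
Posterior mean = (tau0*mu0 + n*tau*xbar) / posterior_precision
= (5*1 + 17*10*8) / 175
= 1365 / 175 = 7.8

7.8


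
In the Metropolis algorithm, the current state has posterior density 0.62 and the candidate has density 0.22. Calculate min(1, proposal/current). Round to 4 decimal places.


Ratio = 0.22/0.62 = 0.3548
Acceptance probability = min(1, 0.3548)
= 0.3548

0.3548


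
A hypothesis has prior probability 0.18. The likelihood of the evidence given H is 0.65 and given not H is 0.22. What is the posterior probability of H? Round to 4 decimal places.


Using Bayes' theorem:
P(E) = 0.18 * 0.65 + 0.82 * 0.22
P(E) = 0.2974
P(H|E) = (0.18 * 0.65) / 0.2974 = 0.3934

0.3934


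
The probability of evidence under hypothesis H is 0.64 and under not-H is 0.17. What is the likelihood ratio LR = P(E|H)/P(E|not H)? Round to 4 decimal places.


LR = 0.64 / 0.17
= 3.7647

3.7647


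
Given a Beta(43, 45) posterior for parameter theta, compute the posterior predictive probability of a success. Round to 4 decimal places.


For a Beta-Bernoulli model, the predictive probability is the mean:
P(success) = 43/(43+45) = 43/88 = 0.4886

0.4886


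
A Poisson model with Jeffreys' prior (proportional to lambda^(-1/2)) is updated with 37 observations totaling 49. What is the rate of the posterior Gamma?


Posterior = Gamma(0.5 + S, n)
= Gamma(0.5 + 49, 37)
Posterior rate = 0 + n = 37

37.0


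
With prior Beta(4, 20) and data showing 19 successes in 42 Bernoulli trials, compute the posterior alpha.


Conjugate update: alpha_posterior = alpha_prior + k
= 4 + 19 = 23

23


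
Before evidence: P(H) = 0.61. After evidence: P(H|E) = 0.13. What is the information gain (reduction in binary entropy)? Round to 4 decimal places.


Prior entropy = 0.9648
Posterior entropy = 0.5574
Information gain = 0.9648 - 0.5574 = 0.4074

0.4074


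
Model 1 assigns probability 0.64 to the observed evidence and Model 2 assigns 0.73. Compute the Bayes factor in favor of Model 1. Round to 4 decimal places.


BF = P(data|M1) / P(data|M2)
= 0.64 / 0.73 = 0.8767

0.8767


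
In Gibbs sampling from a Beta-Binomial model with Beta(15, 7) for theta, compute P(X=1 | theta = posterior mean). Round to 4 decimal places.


Posterior mean = alpha/(alpha+beta) = 15/22 = 0.6818
P(X=1|theta=mean) = theta = 0.6818

0.6818


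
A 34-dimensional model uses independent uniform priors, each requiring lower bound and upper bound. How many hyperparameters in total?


Per parameter: 2 (lower bound and upper bound).
Total = 34 * 2 = 68

68


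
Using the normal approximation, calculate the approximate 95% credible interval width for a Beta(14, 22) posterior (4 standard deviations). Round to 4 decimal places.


Var(Beta) = 14*22/(36^2 * 37) = 0.0064
SD = 0.0801
Width ~ 4*SD = 0.3206

0.3206


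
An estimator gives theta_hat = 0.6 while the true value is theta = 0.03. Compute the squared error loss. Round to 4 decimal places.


The squared error loss is (theta_hat - theta)^2
= (0.6 - 0.03)^2
= (0.57)^2 = 0.3249

0.3249


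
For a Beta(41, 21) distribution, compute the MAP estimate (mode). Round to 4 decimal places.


MAP = mode = (a-1)/(a+b-2)
= (41-1)/(41+21-2)
= 40/60 = 0.6667

0.6667


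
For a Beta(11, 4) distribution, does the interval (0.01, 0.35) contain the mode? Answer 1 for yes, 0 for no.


Mode of Beta(a,b) = (a-1)/(a+b-2)
= (11-1)/(11+4-2) = 0.7692
Check: 0.01 <= 0.7692 <= 0.35?
Result: 0

0


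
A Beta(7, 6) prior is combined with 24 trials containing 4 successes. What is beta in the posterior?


In conjugate updating:
beta_posterior = beta_prior + (n - k)
= 6 + (24 - 4)
= 6 + 20 = 26

26


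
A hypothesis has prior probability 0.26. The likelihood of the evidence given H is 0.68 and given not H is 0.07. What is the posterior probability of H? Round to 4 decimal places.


Using Bayes' theorem:
P(E) = 0.26 * 0.68 + 0.74 * 0.07
P(E) = 0.2286
P(H|E) = (0.26 * 0.68) / 0.2286 = 0.7734

0.7734


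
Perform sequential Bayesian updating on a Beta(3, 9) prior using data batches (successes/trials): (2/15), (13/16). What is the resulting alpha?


Accumulate successes: 15
Posterior alpha = prior alpha + sum of successes
= 3 + 15 = 18

18


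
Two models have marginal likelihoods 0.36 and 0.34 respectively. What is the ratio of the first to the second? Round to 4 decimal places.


Evidence ratio = 0.36 / 0.34
= 1.0588

1.0588


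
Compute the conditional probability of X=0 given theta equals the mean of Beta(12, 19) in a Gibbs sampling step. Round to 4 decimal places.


Mean of Beta(12, 19) = 0.3871
P(X=0 | theta=0.3871) = 0.6129

0.6129


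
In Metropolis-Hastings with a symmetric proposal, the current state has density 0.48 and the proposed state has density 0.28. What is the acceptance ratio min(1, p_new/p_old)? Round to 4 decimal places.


Ratio = p_new / p_old = 0.28 / 0.48 = 0.5833
Acceptance = min(1, 0.5833) = 0.5833

0.5833


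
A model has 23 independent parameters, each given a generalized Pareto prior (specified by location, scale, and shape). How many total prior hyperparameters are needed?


Each generalized Pareto prior needs 3 hyperparameters (location, scale, and shape).
Total = 3 * 23 = 69

69


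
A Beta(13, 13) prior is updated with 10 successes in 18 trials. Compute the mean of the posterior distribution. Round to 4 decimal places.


After update: Beta(23, 21)
Mean = 23 / (23 + 21) = 23 / 44
= 0.5227

0.5227


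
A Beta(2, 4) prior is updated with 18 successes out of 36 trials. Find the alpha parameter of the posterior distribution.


In the Beta-Binomial conjugate update:
alpha_post = alpha_prior + successes
= 2 + 18
= 20

20


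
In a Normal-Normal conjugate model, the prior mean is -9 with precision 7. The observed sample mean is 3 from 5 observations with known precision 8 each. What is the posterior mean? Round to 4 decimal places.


Posterior precision = tau0 + n*tau = 7 + 5*8 = 47
Posterior mean = (tau0*mu0 + n*tau*xbar) / posterior_precision
= (7*-9 + 5*8*3) / 47
= 57 / 47 = 1.2128

1.2128


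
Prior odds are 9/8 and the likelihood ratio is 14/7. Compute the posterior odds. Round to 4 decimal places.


Posterior odds = prior odds * likelihood ratio
= (9/8) * (14/7)
= 126 / 56
= 2.25

2.25


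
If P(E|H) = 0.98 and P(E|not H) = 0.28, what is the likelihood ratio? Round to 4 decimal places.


Likelihood ratio = P(E|H) / P(E|not H)
= 0.98 / 0.28
= 3.5

3.5


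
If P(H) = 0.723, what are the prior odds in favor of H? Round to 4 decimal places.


Prior odds = P(H) / (1 - P(H))
= 0.723 / 0.277
= 2.6101

2.6101


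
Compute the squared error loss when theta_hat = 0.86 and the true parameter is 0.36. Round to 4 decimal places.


L = (theta_hat - theta_true)^2
= (0.86 - 0.36)^2
= 0.5^2 = 0.25

0.25


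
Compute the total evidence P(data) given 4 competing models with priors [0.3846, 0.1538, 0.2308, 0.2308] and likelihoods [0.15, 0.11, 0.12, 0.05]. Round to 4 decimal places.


Marginal likelihood = sum P(model_i) * P(data|model_i)
Model 1: 0.3846 * 0.15 = 0.0577
Model 2: 0.1538 * 0.11 = 0.0169
Model 3: 0.2308 * 0.12 = 0.0277
Model 4: 0.2308 * 0.05 = 0.0115
Total = 0.1138

0.1138


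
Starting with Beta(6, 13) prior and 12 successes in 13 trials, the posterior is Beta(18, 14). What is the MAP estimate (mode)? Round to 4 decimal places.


The mode of Beta(a, b) when a > 1 and b > 1 is (a-1)/(a+b-2)
= (18 - 1) / (18 + 14 - 2)
= 17 / 30
= 0.5667

0.5667


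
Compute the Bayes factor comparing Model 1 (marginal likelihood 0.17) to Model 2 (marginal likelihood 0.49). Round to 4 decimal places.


BF12 = marginal likelihood of M1 / marginal likelihood of M2
= 0.17/0.49
= 0.3469

0.3469


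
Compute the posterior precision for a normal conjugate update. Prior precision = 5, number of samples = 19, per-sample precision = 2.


tau_post = tau_0 + n * tau
= 5 + 19 * 2 = 43

43


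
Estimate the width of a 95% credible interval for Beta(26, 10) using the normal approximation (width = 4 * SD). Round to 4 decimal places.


For Beta(a,b): Var = ab/((a+b)^2(a+b+1))
Var = 0.0054, SD = 0.0736
Approximate 95% CI width = 4 * 0.0736 = 0.2945

0.2945


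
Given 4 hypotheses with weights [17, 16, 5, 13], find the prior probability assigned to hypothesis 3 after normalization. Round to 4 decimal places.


To normalize, divide each weight by the sum of all weights.
Sum = 51
Prior(H3) = 5/51 = 0.098

0.098


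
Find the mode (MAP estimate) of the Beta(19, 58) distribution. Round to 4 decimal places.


For Beta(a,b) with a,b > 1:
Mode = (a-1)/(a+b-2) = (19-1)/(77-2)
= 18/75 = 0.24

0.24


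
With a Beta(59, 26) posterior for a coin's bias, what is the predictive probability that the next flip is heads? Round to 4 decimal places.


The predictive probability equals the posterior mean.
P(next = heads) = alpha / (alpha + beta)
= 59 / 85 = 0.6941

0.6941


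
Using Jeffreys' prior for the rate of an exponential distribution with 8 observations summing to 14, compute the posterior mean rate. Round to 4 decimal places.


Jeffreys' prior leads to posterior Gamma(8, 14).
Mean = 8/14 = 0.5714

0.5714


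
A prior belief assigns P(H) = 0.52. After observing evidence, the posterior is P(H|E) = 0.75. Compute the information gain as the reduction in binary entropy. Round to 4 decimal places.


H(prior) = -0.52*log2(0.52) - 0.48*log2(0.48)
= 0.9988
H(post) = -0.75*log2(0.75) - 0.25*log2(0.25)
= 0.8113
IG = 0.9988 - 0.8113 = 0.1876

0.1876


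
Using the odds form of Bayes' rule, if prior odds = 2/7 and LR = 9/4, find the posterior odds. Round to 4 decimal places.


Bayes' rule in odds form: posterior odds = prior odds * LR
= (2 * 9) / (7 * 4)
= 18/28 = 0.6429

0.6429


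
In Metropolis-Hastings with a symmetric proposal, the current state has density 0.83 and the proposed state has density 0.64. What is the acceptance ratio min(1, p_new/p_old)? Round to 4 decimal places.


Ratio = p_new / p_old = 0.64 / 0.83 = 0.7711
Acceptance = min(1, 0.7711) = 0.7711

0.7711


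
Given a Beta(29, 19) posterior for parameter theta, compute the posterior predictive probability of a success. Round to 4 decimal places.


For a Beta-Bernoulli model, the predictive probability is the mean:
P(success) = 29/(29+19) = 29/48 = 0.6042

0.6042


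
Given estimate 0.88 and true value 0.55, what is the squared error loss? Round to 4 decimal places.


Squared error = (estimate - true)^2
Difference = 0.33
Loss = 0.33^2 = 0.1089

0.1089


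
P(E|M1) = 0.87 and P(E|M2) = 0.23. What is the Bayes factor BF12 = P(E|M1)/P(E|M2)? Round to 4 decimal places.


Bayes factor BF12 = P(E|M1) / P(E|M2)
= 0.87 / 0.23
= 3.7826

3.7826


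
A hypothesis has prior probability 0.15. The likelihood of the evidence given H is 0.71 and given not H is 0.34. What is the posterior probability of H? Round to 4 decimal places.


Using Bayes' theorem:
P(E) = 0.15 * 0.71 + 0.85 * 0.34
P(E) = 0.3955
P(H|E) = (0.15 * 0.71) / 0.3955 = 0.2693

0.2693


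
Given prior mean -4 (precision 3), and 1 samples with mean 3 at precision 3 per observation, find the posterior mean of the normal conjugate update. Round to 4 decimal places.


The posterior mean is a precision-weighted average of prior and data.
Post. prec. = 3 + 3 = 6
Post. mean = (-12 + 9)/6 = -3/6 = -0.5

-0.5


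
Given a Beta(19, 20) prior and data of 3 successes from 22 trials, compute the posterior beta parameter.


Number of failures = 22 - 3 = 19
Posterior beta = 20 + 19 = 39

39


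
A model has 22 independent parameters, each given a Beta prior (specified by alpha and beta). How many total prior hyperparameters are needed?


Each Beta prior needs 2 hyperparameters (alpha and beta).
Total = 2 * 22 = 44

44


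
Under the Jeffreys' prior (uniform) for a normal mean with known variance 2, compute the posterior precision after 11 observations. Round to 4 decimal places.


Prior precision = 0 (flat prior).
Post. prec. = 0 + n/var = 11/2 = 5.5

5.5


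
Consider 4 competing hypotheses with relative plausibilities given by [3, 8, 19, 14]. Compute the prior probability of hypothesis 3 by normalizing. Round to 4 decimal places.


Sum of weights = 3 + 8 + 19 + 14 = 44
Normalized prior for H3 = 19 / 44
= 0.4318

0.4318


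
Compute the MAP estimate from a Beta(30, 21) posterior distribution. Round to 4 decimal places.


MAP = mode of Beta distribution
= (alpha - 1)/(alpha + beta - 2)
= (30-1)/(30+21-2)
= 29/49 = 0.5918

0.5918


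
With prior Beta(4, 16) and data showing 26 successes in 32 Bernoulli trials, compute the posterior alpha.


Conjugate update: alpha_posterior = alpha_prior + k
= 4 + 26 = 30

30


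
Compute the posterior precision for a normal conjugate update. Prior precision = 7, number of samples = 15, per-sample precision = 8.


tau_post = tau_0 + n * tau
= 7 + 15 * 8 = 127

127


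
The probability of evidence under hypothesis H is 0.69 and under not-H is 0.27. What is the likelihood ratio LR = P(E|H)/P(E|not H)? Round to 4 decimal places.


LR = 0.69 / 0.27
= 2.5556

2.5556


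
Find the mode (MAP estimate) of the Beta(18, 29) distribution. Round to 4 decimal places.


For Beta(a,b) with a,b > 1:
Mode = (a-1)/(a+b-2) = (18-1)/(47-2)
= 17/45 = 0.3778

0.3778


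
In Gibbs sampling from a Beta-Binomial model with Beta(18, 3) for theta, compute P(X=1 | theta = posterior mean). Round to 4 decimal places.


Posterior mean = alpha/(alpha+beta) = 18/21 = 0.8571
P(X=1|theta=mean) = theta = 0.8571

0.8571


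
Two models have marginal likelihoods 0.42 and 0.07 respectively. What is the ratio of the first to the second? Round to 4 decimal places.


Evidence ratio = 0.42 / 0.07
= 6.0

6.0


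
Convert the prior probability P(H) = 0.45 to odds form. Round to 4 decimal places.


P(not H) = 1 - 0.45 = 0.55
Odds = 0.45 / 0.55 = 0.8182

0.8182


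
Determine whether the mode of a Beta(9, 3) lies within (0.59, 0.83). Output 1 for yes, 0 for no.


First find the mode: (a-1)/(a+b-2) = 0.8
Is 0.8 in (0.59, 0.83)? 1

1


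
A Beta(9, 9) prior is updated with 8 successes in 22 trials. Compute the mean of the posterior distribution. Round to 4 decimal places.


After update: Beta(17, 23)
Mean = 17 / (17 + 23) = 17 / 40
= 0.425

0.425


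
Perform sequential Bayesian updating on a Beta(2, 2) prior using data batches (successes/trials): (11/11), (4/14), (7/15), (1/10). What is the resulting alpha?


Accumulate successes: 23
Posterior alpha = prior alpha + sum of successes
= 2 + 23 = 25

25


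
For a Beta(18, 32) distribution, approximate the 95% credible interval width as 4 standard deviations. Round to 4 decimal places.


Variance of Beta(a,b) = ab / ((a+b)^2 * (a+b+1))
= 18*32 / ((50)^2 * 51)
= 0.0045
SD = sqrt(0.0045) = 0.0672
Width = 4 * SD = 0.2689

0.2689


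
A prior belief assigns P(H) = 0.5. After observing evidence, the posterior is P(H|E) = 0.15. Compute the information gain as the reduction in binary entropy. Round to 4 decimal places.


H(prior) = -0.5*log2(0.5) - 0.5*log2(0.5)
= 1.0
H(post) = -0.15*log2(0.15) - 0.85*log2(0.85)
= 0.6098
IG = 1.0 - 0.6098 = 0.3902

0.3902


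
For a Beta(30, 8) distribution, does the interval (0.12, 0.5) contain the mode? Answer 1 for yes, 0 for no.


Mode of Beta(a,b) = (a-1)/(a+b-2)
= (30-1)/(30+8-2) = 0.8056
Check: 0.12 <= 0.8056 <= 0.5?
Result: 0

0


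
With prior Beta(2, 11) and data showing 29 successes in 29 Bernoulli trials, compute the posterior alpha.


Conjugate update: alpha_posterior = alpha_prior + k
= 2 + 29 = 31

31


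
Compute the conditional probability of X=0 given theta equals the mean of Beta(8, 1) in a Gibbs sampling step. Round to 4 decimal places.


Mean of Beta(8, 1) = 0.8889
P(X=0 | theta=0.8889) = 0.1111

0.1111


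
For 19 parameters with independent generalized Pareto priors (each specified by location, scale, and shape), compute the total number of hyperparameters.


A generalized Pareto prior has 3 hyperparameters per parameter.
Total = 19 * 3 = 57

57


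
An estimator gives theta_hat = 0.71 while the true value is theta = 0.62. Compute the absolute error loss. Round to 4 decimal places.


The absolute error loss is |theta_hat - theta|
= |0.71 - 0.62|
= 0.09

0.09


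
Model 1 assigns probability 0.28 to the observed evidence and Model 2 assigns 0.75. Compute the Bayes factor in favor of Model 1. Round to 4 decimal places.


BF = P(data|M1) / P(data|M2)
= 0.28 / 0.75 = 0.3733

0.3733


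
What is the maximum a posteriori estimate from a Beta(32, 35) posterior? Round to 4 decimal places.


The MAP estimate equals the mode of the distribution.
Mode of Beta(a,b) = (a-1)/(a+b-2)
= 31/65
= 0.4769

0.4769


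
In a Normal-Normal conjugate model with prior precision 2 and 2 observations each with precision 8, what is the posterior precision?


Posterior precision = prior precision + n * observation precision
= 2 + 2 * 8
= 2 + 16 = 18

18


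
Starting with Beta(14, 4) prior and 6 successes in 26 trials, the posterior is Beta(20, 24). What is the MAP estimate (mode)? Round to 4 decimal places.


The mode of Beta(a, b) when a > 1 and b > 1 is (a-1)/(a+b-2)
= (20 - 1) / (20 + 24 - 2)
= 19 / 42
= 0.4524

0.4524


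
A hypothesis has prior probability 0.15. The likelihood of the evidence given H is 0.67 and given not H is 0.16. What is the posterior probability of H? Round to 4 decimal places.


Using Bayes' theorem:
P(E) = 0.15 * 0.67 + 0.85 * 0.16
P(E) = 0.2365
P(H|E) = (0.15 * 0.67) / 0.2365 = 0.4249

0.4249
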